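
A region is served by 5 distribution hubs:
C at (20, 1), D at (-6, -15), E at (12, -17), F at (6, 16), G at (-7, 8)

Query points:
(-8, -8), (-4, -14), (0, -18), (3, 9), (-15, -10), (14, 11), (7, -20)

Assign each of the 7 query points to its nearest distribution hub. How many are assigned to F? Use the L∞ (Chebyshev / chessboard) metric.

2

(-8, -8) — d to each: C:28, D:7, E:20, F:24, G:16 → nearest is D
(-4, -14) — d to each: C:24, D:2, E:16, F:30, G:22 → nearest is D
(0, -18) — d to each: C:20, D:6, E:12, F:34, G:26 → nearest is D
(3, 9) — d to each: C:17, D:24, E:26, F:7, G:10 → nearest is F
(-15, -10) — d to each: C:35, D:9, E:27, F:26, G:18 → nearest is D
(14, 11) — d to each: C:10, D:26, E:28, F:8, G:21 → nearest is F
(7, -20) — d to each: C:21, D:13, E:5, F:36, G:28 → nearest is E
2 of the 7 points have F as nearest.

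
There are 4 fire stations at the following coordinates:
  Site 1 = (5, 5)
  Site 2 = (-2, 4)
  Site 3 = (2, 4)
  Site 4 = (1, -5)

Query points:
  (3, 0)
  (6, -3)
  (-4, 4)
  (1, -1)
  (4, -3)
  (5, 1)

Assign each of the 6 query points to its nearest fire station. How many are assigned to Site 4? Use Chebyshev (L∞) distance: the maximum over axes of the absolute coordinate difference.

3

(3, 0) — d to each: Site 1:5, Site 2:5, Site 3:4, Site 4:5 → nearest is Site 3
(6, -3) — d to each: Site 1:8, Site 2:8, Site 3:7, Site 4:5 → nearest is Site 4
(-4, 4) — d to each: Site 1:9, Site 2:2, Site 3:6, Site 4:9 → nearest is Site 2
(1, -1) — d to each: Site 1:6, Site 2:5, Site 3:5, Site 4:4 → nearest is Site 4
(4, -3) — d to each: Site 1:8, Site 2:7, Site 3:7, Site 4:3 → nearest is Site 4
(5, 1) — d to each: Site 1:4, Site 2:7, Site 3:3, Site 4:6 → nearest is Site 3
3 of the 6 points have Site 4 as nearest.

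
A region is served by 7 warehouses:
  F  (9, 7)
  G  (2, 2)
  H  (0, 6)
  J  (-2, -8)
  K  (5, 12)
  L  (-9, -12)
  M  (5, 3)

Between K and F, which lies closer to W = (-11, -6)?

F

Compare squared distances:
|WK|² = (-11−5)² + (-6−12)² = 256 + 324 = 580
|WF|² = (-11−9)² + (-6−7)² = 400 + 169 = 569
580 > 569, so F is closer.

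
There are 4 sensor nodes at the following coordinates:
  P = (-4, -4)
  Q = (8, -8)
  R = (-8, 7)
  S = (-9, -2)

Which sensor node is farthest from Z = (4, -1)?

R

Squared Euclidean distances:
|ZP|² = 64 + 9 = 73
|ZQ|² = 16 + 49 = 65
|ZR|² = 144 + 64 = 208
|ZS|² = 169 + 1 = 170
The largest is to R.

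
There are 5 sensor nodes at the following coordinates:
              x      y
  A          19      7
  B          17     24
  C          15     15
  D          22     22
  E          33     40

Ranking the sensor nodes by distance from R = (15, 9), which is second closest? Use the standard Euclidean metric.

Squared Euclidean distances:
|RA|² = (15−19)² + (9−7)² = 16 + 4 = 20
|RB|² = (15−17)² + (9−24)² = 4 + 225 = 229
|RC|² = (15−15)² + (9−15)² = 0 + 36 = 36
|RD|² = (15−22)² + (9−22)² = 49 + 169 = 218
|RE|² = (15−33)² + (9−40)² = 324 + 961 = 1285
Sorted ascending: A, C, D, … — the second-nearest is C.

C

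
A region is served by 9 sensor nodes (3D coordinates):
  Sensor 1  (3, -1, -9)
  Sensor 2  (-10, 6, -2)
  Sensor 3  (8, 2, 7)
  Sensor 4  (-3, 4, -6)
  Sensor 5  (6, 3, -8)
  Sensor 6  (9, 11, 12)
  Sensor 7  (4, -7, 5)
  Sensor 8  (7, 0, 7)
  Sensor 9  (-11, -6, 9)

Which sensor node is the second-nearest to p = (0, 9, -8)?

Compare squared distances (the ordering matches that of the actual distances):
d²(p, Sensor 1) = (0−3)² + (9−(-1))² + (-8−(-9))² = 9 + 100 + 1 = 110
d²(p, Sensor 2) = (0−(-10))² + (9−6)² + (-8−(-2))² = 100 + 9 + 36 = 145
d²(p, Sensor 3) = (0−8)² + (9−2)² + (-8−7)² = 64 + 49 + 225 = 338
d²(p, Sensor 4) = (0−(-3))² + (9−4)² + (-8−(-6))² = 9 + 25 + 4 = 38
d²(p, Sensor 5) = (0−6)² + (9−3)² + (-8−(-8))² = 36 + 36 + 0 = 72
d²(p, Sensor 6) = (0−9)² + (9−11)² + (-8−12)² = 81 + 4 + 400 = 485
d²(p, Sensor 7) = (0−4)² + (9−(-7))² + (-8−5)² = 16 + 256 + 169 = 441
d²(p, Sensor 8) = (0−7)² + (9−0)² + (-8−7)² = 49 + 81 + 225 = 355
d²(p, Sensor 9) = (0−(-11))² + (9−(-6))² + (-8−9)² = 121 + 225 + 289 = 635
Sorted ascending: Sensor 4, Sensor 5, Sensor 1, … — the second-nearest is Sensor 5.

Sensor 5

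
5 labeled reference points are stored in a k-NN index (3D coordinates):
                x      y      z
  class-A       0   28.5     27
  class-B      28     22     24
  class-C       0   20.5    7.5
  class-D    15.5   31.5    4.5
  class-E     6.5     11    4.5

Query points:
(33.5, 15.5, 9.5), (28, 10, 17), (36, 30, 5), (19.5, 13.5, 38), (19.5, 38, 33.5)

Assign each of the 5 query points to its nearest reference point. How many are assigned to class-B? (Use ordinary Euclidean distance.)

(33.5, 15.5, 9.5) — d² to each: class-A:1597.5, class-B:282.75, class-C:1151.25, class-D:605, class-E:774.25 → nearest is class-B
(28, 10, 17) — d² to each: class-A:1226.25, class-B:193, class-C:984.5, class-D:774.75, class-E:619.5 → nearest is class-B
(36, 30, 5) — d² to each: class-A:1782.25, class-B:489, class-C:1392.5, class-D:422.75, class-E:1231.5 → nearest is class-D
(19.5, 13.5, 38) — d² to each: class-A:726.25, class-B:340.5, class-C:1359.5, class-D:1462.25, class-E:1297.5 → nearest is class-B
(19.5, 38, 33.5) — d² to each: class-A:512.75, class-B:418.5, class-C:1362.5, class-D:899.25, class-E:1739 → nearest is class-B
4 of the 5 points have class-B as nearest.

4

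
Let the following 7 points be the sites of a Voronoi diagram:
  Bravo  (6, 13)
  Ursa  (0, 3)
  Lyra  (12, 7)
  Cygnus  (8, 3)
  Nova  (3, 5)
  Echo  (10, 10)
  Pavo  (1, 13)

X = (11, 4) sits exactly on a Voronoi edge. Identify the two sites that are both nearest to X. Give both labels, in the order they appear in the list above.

Lyra and Cygnus

Squared distances from X to each site:
d²(X, Bravo) = (11−6)² + (4−13)² = 25 + 81 = 106
d²(X, Ursa) = (11−0)² + (4−3)² = 121 + 1 = 122
d²(X, Lyra) = (11−12)² + (4−7)² = 1 + 9 = 10
d²(X, Cygnus) = (11−8)² + (4−3)² = 9 + 1 = 10
d²(X, Nova) = (11−3)² + (4−5)² = 64 + 1 = 65
d²(X, Echo) = (11−10)² + (4−10)² = 1 + 36 = 37
d²(X, Pavo) = (11−1)² + (4−13)² = 100 + 81 = 181
X is equidistant from Lyra and Cygnus (both at squared distance 10), and every other site is strictly farther — so X lies on the Lyra–Cygnus Voronoi edge.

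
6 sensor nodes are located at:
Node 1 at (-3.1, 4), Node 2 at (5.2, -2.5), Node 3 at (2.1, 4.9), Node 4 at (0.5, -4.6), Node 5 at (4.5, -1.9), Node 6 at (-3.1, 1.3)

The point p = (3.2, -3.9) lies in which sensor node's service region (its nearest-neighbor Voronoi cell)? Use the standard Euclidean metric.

Since √ is increasing, it suffices to compare squared distances:
d²(p, Node 1) = (3.2−(-3.1))² + (-3.9−4)² = 39.69 + 62.41 = 102.1
d²(p, Node 2) = (3.2−5.2)² + (-3.9−(-2.5))² = 4 + 1.96 = 5.96
d²(p, Node 3) = (3.2−2.1)² + (-3.9−4.9)² = 1.21 + 77.44 = 78.65
d²(p, Node 4) = (3.2−0.5)² + (-3.9−(-4.6))² = 7.29 + 0.49 = 7.78
d²(p, Node 5) = (3.2−4.5)² + (-3.9−(-1.9))² = 1.69 + 4 = 5.69
d²(p, Node 6) = (3.2−(-3.1))² + (-3.9−1.3)² = 39.69 + 27.04 = 66.73
Minimum is at Node 5.

Node 5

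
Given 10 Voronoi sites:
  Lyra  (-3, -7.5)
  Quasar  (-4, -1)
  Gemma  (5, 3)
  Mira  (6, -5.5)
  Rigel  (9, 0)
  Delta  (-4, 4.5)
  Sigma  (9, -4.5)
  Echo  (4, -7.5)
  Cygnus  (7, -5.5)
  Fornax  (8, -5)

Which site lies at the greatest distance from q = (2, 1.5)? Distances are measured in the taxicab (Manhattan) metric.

d(q, Lyra) = |2−(-3)| + |1.5−(-7.5)| = 5 + 9 = 14
d(q, Quasar) = |2−(-4)| + |1.5−(-1)| = 6 + 2.5 = 8.5
d(q, Gemma) = |2−5| + |1.5−3| = 3 + 1.5 = 4.5
d(q, Mira) = |2−6| + |1.5−(-5.5)| = 4 + 7 = 11
d(q, Rigel) = |2−9| + |1.5−0| = 7 + 1.5 = 8.5
d(q, Delta) = |2−(-4)| + |1.5−4.5| = 6 + 3 = 9
d(q, Sigma) = |2−9| + |1.5−(-4.5)| = 7 + 6 = 13
d(q, Echo) = |2−4| + |1.5−(-7.5)| = 2 + 9 = 11
d(q, Cygnus) = |2−7| + |1.5−(-5.5)| = 5 + 7 = 12
d(q, Fornax) = |2−8| + |1.5−(-5)| = 6 + 6.5 = 12.5
The largest is to Lyra.

Lyra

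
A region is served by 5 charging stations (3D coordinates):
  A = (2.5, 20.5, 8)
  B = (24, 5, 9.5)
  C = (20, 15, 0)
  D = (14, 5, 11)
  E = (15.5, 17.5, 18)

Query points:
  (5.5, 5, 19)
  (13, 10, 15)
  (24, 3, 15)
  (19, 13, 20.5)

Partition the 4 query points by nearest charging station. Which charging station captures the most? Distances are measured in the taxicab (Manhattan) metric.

D

(5.5, 5, 19) — d to each: A:29.5, B:28, C:43.5, D:16.5, E:23.5 → nearest is D
(13, 10, 15) — d to each: A:28, B:21.5, C:27, D:10, E:13 → nearest is D
(24, 3, 15) — d to each: A:46, B:7.5, C:31, D:16, E:26 → nearest is B
(19, 13, 20.5) — d to each: A:36.5, B:24, C:23.5, D:22.5, E:10.5 → nearest is E
Tally — B:1, D:2, E:1. D captures the most (2).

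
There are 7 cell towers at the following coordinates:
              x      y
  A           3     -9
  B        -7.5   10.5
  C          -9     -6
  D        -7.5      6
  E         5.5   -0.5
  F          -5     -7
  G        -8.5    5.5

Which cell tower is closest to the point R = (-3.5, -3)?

F

Squared Euclidean distances:
|RA|² = 42.25 + 36 = 78.25
|RB|² = 16 + 182.25 = 198.25
|RC|² = 30.25 + 9 = 39.25
|RD|² = 16 + 81 = 97
|RE|² = 81 + 6.25 = 87.25
|RF|² = 2.25 + 16 = 18.25
|RG|² = 25 + 72.25 = 97.25
F is nearest.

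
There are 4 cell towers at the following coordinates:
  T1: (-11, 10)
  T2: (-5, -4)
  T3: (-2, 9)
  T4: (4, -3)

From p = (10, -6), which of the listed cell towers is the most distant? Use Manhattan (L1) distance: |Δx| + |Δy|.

d(p,T1) = |10−(-11)| + |-6−10| = 21 + 16 = 37
d(p,T2) = |10−(-5)| + |-6−(-4)| = 15 + 2 = 17
d(p,T3) = |10−(-2)| + |-6−9| = 12 + 15 = 27
d(p,T4) = |10−4| + |-6−(-3)| = 6 + 3 = 9
The largest is to T1.

T1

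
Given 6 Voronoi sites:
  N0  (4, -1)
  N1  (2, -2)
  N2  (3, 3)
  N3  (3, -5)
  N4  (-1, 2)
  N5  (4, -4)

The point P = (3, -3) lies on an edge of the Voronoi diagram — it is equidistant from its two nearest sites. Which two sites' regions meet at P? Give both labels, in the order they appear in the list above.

N1 and N5

Squared distances from P to each site:
|PN0|² = (3−4)² + (-3−(-1))² = 1 + 4 = 5
|PN1|² = (3−2)² + (-3−(-2))² = 1 + 1 = 2
|PN2|² = (3−3)² + (-3−3)² = 0 + 36 = 36
|PN3|² = (3−3)² + (-3−(-5))² = 0 + 4 = 4
|PN4|² = (3−(-1))² + (-3−2)² = 16 + 25 = 41
|PN5|² = (3−4)² + (-3−(-4))² = 1 + 1 = 2
P is equidistant from N1 and N5 (both at squared distance 2), and every other site is strictly farther — so P lies on the N1–N5 Voronoi edge.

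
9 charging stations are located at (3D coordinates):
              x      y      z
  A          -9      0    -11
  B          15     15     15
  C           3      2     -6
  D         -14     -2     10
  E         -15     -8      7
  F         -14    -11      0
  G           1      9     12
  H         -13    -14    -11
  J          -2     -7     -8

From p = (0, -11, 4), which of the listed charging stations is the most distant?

Compare squared distances (the ordering matches that of the actual distances):
|pA|² = 81 + 121 + 225 = 427
|pB|² = 225 + 676 + 121 = 1022
|pC|² = 9 + 169 + 100 = 278
|pD|² = 196 + 81 + 36 = 313
|pE|² = 225 + 9 + 9 = 243
|pF|² = 196 + 0 + 16 = 212
|pG|² = 1 + 400 + 64 = 465
|pH|² = 169 + 9 + 225 = 403
|pJ|² = 4 + 16 + 144 = 164
The largest is to B.

B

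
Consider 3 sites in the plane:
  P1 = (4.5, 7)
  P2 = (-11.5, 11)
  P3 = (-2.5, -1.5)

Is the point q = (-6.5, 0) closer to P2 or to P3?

P3

Compare squared distances:
|qP2|² = (-6.5−(-11.5))² + (0−11)² = 25 + 121 = 146
|qP3|² = (-6.5−(-2.5))² + (0−(-1.5))² = 16 + 2.25 = 18.25
146 > 18.25, so P3 is closer.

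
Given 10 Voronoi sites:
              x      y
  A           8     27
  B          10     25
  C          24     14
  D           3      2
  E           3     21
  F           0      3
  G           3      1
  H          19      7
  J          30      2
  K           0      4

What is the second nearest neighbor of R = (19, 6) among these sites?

Squared Euclidean distances:
|RA|² = 121 + 441 = 562
|RB|² = 81 + 361 = 442
|RC|² = 25 + 64 = 89
|RD|² = 256 + 16 = 272
|RE|² = 256 + 225 = 481
|RF|² = 361 + 9 = 370
|RG|² = 256 + 25 = 281
|RH|² = 0 + 1 = 1
|RJ|² = 121 + 16 = 137
|RK|² = 361 + 4 = 365
Sorted ascending: H, C, J, … — the second-nearest is C.

C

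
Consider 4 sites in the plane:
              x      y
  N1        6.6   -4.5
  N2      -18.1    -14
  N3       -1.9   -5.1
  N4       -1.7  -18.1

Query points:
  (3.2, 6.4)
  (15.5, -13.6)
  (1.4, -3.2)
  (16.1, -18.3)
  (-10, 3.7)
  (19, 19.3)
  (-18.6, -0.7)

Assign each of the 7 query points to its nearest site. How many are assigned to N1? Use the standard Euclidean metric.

(3.2, 6.4) — d² to each: N1:130.37, N2:869.85, N3:158.26, N4:624.26 → nearest is N1
(15.5, -13.6) — d² to each: N1:162.02, N2:1129.12, N3:375.01, N4:316.09 → nearest is N1
(1.4, -3.2) — d² to each: N1:28.73, N2:496.89, N3:14.5, N4:231.62 → nearest is N3
(16.1, -18.3) — d² to each: N1:280.69, N2:1188.13, N3:498.24, N4:316.88 → nearest is N1
(-10, 3.7) — d² to each: N1:342.8, N2:378.9, N3:143.05, N4:544.13 → nearest is N3
(19, 19.3) — d² to each: N1:720.2, N2:2485.3, N3:1032.17, N4:1827.25 → nearest is N1
(-18.6, -0.7) — d² to each: N1:649.48, N2:177.14, N3:298.25, N4:588.37 → nearest is N2
4 of the 7 points have N1 as nearest.

4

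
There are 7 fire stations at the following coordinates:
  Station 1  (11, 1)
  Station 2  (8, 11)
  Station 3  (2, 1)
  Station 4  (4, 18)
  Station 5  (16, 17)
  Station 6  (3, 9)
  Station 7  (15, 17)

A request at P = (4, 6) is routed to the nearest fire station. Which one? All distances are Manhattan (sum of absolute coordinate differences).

Station 6

d(P, Station 1) = |4−11| + |6−1| = 7 + 5 = 12
d(P, Station 2) = |4−8| + |6−11| = 4 + 5 = 9
d(P, Station 3) = |4−2| + |6−1| = 2 + 5 = 7
d(P, Station 4) = |4−4| + |6−18| = 0 + 12 = 12
d(P, Station 5) = |4−16| + |6−17| = 12 + 11 = 23
d(P, Station 6) = |4−3| + |6−9| = 1 + 3 = 4
d(P, Station 7) = |4−15| + |6−17| = 11 + 11 = 22
Station 6 is nearest.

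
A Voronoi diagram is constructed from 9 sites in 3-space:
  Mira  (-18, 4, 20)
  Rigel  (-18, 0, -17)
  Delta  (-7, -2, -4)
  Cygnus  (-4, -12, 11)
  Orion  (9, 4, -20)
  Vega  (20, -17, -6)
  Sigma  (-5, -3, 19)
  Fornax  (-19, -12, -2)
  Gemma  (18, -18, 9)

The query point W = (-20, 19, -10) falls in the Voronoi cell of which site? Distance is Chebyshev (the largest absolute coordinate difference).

Rigel

d(W, Mira) = max(2, 15, 30) = 30
d(W, Rigel) = max(2, 19, 7) = 19
d(W, Delta) = max(13, 21, 6) = 21
d(W, Cygnus) = max(16, 31, 21) = 31
d(W, Orion) = max(29, 15, 10) = 29
d(W, Vega) = max(40, 36, 4) = 40
d(W, Sigma) = max(15, 22, 29) = 29
d(W, Fornax) = max(1, 31, 8) = 31
d(W, Gemma) = max(38, 37, 19) = 38
Minimum is at Rigel.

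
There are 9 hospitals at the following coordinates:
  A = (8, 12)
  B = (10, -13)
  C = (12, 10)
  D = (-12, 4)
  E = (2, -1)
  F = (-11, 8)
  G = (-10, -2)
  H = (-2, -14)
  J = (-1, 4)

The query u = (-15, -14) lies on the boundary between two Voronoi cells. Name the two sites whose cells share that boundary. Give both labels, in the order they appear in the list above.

G and H

Squared distances from u to each site:
|uA|² = (-15−8)² + (-14−12)² = 529 + 676 = 1205
|uB|² = (-15−10)² + (-14−(-13))² = 625 + 1 = 626
|uC|² = (-15−12)² + (-14−10)² = 729 + 576 = 1305
|uD|² = (-15−(-12))² + (-14−4)² = 9 + 324 = 333
|uE|² = (-15−2)² + (-14−(-1))² = 289 + 169 = 458
|uF|² = (-15−(-11))² + (-14−8)² = 16 + 484 = 500
|uG|² = (-15−(-10))² + (-14−(-2))² = 25 + 144 = 169
|uH|² = (-15−(-2))² + (-14−(-14))² = 169 + 0 = 169
|uJ|² = (-15−(-1))² + (-14−4)² = 196 + 324 = 520
u is equidistant from G and H (both at squared distance 169), and every other site is strictly farther — so u lies on the G–H Voronoi edge.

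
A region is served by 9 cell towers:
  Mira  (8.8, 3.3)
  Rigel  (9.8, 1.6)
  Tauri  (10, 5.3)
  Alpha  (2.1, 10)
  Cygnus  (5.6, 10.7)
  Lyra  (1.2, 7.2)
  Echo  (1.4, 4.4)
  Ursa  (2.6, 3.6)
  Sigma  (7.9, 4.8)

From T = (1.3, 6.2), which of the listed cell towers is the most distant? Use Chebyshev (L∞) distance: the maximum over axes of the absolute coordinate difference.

Tauri

d(T, Mira) = max(7.5, 2.9) = 7.5
d(T, Rigel) = max(8.5, 4.6) = 8.5
d(T, Tauri) = max(8.7, 0.9) = 8.7
d(T, Alpha) = max(0.8, 3.8) = 3.8
d(T, Cygnus) = max(4.3, 4.5) = 4.5
d(T, Lyra) = max(0.1, 1) = 1
d(T, Echo) = max(0.1, 1.8) = 1.8
d(T, Ursa) = max(1.3, 2.6) = 2.6
d(T, Sigma) = max(6.6, 1.4) = 6.6
The largest is to Tauri.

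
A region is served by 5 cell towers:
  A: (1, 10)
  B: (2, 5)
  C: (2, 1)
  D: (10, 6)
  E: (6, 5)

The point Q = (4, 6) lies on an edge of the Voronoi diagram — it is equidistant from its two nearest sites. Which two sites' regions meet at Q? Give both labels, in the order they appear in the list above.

B and E

Squared distances from Q to each site:
|QA|² = (4−1)² + (6−10)² = 9 + 16 = 25
|QB|² = (4−2)² + (6−5)² = 4 + 1 = 5
|QC|² = (4−2)² + (6−1)² = 4 + 25 = 29
|QD|² = (4−10)² + (6−6)² = 36 + 0 = 36
|QE|² = (4−6)² + (6−5)² = 4 + 1 = 5
Q is equidistant from B and E (both at squared distance 5), and every other site is strictly farther — so Q lies on the B–E Voronoi edge.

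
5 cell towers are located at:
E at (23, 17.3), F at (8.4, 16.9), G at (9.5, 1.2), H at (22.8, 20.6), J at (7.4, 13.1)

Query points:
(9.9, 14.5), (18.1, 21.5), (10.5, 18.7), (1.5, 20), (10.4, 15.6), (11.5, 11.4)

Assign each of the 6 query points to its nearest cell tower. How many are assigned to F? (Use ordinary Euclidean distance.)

(9.9, 14.5) — d² to each: E:179.45, F:8.01, G:177.05, H:203.62, J:8.21 → nearest is F
(18.1, 21.5) — d² to each: E:41.65, F:115.25, G:486.05, H:22.9, J:185.05 → nearest is H
(10.5, 18.7) — d² to each: E:158.21, F:7.65, G:307.25, H:154.9, J:40.97 → nearest is F
(1.5, 20) — d² to each: E:469.54, F:57.22, G:417.44, H:454.05, J:82.42 → nearest is F
(10.4, 15.6) — d² to each: E:161.65, F:5.69, G:208.17, H:178.76, J:15.25 → nearest is F
(11.5, 11.4) — d² to each: E:167.06, F:39.86, G:108.04, H:212.33, J:19.7 → nearest is J
4 of the 6 points have F as nearest.

4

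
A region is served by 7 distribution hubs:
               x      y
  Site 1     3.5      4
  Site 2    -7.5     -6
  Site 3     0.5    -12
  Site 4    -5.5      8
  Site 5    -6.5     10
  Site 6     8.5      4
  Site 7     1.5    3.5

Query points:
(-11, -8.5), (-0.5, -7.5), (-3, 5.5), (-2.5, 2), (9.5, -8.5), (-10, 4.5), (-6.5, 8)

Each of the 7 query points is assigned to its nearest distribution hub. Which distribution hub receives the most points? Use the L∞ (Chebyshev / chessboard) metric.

Site 4

(-11, -8.5) — d to each: Site 1:14.5, Site 2:3.5, Site 3:11.5, Site 4:16.5, Site 5:18.5, Site 6:19.5, Site 7:12.5 → nearest is Site 2
(-0.5, -7.5) — d to each: Site 1:11.5, Site 2:7, Site 3:4.5, Site 4:15.5, Site 5:17.5, Site 6:11.5, Site 7:11 → nearest is Site 3
(-3, 5.5) — d to each: Site 1:6.5, Site 2:11.5, Site 3:17.5, Site 4:2.5, Site 5:4.5, Site 6:11.5, Site 7:4.5 → nearest is Site 4
(-2.5, 2) — d to each: Site 1:6, Site 2:8, Site 3:14, Site 4:6, Site 5:8, Site 6:11, Site 7:4 → nearest is Site 7
(9.5, -8.5) — d to each: Site 1:12.5, Site 2:17, Site 3:9, Site 4:16.5, Site 5:18.5, Site 6:12.5, Site 7:12 → nearest is Site 3
(-10, 4.5) — d to each: Site 1:13.5, Site 2:10.5, Site 3:16.5, Site 4:4.5, Site 5:5.5, Site 6:18.5, Site 7:11.5 → nearest is Site 4
(-6.5, 8) — d to each: Site 1:10, Site 2:14, Site 3:20, Site 4:1, Site 5:2, Site 6:15, Site 7:8 → nearest is Site 4
Tally — Site 2:1, Site 3:2, Site 4:3, Site 7:1. Site 4 captures the most (3).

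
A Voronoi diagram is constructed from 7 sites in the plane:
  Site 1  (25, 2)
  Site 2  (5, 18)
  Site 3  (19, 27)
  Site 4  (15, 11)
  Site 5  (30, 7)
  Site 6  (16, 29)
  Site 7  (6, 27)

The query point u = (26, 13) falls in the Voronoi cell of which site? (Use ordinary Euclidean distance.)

Site 5

Since √ is increasing, it suffices to compare squared distances:
d²(u, Site 1) = (26−25)² + (13−2)² = 1 + 121 = 122
d²(u, Site 2) = (26−5)² + (13−18)² = 441 + 25 = 466
d²(u, Site 3) = (26−19)² + (13−27)² = 49 + 196 = 245
d²(u, Site 4) = (26−15)² + (13−11)² = 121 + 4 = 125
d²(u, Site 5) = (26−30)² + (13−7)² = 16 + 36 = 52
d²(u, Site 6) = (26−16)² + (13−29)² = 100 + 256 = 356
d²(u, Site 7) = (26−6)² + (13−27)² = 400 + 196 = 596
Site 5 is nearest.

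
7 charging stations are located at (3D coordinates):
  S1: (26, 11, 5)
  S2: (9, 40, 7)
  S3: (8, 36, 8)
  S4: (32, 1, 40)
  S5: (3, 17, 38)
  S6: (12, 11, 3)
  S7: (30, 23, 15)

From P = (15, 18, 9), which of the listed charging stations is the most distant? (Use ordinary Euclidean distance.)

Squared Euclidean distances:
|PS1|² = 121 + 49 + 16 = 186
|PS2|² = 36 + 484 + 4 = 524
|PS3|² = 49 + 324 + 1 = 374
|PS4|² = 289 + 289 + 961 = 1539
|PS5|² = 144 + 1 + 841 = 986
|PS6|² = 9 + 49 + 36 = 94
|PS7|² = 225 + 25 + 36 = 286
The largest is to S4.

S4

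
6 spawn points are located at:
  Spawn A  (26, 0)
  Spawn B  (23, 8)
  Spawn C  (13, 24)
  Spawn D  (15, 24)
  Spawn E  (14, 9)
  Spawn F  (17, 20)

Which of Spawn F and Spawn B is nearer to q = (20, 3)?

Compare squared distances:
d²(q, Spawn F) = (20−17)² + (3−20)² = 9 + 289 = 298
d²(q, Spawn B) = (20−23)² + (3−8)² = 9 + 25 = 34
298 > 34, so Spawn B is closer.

Spawn B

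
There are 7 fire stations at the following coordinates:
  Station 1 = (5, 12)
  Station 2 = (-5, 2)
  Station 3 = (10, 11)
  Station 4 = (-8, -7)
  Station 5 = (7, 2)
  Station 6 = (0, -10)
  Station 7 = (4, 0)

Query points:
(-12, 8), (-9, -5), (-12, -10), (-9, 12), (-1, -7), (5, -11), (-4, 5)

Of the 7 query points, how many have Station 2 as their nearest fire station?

3

(-12, 8) — d² to each: Station 1:305, Station 2:85, Station 3:493, Station 4:241, Station 5:397, Station 6:468, Station 7:320 → nearest is Station 2
(-9, -5) — d² to each: Station 1:485, Station 2:65, Station 3:617, Station 4:5, Station 5:305, Station 6:106, Station 7:194 → nearest is Station 4
(-12, -10) — d² to each: Station 1:773, Station 2:193, Station 3:925, Station 4:25, Station 5:505, Station 6:144, Station 7:356 → nearest is Station 4
(-9, 12) — d² to each: Station 1:196, Station 2:116, Station 3:362, Station 4:362, Station 5:356, Station 6:565, Station 7:313 → nearest is Station 2
(-1, -7) — d² to each: Station 1:397, Station 2:97, Station 3:445, Station 4:49, Station 5:145, Station 6:10, Station 7:74 → nearest is Station 6
(5, -11) — d² to each: Station 1:529, Station 2:269, Station 3:509, Station 4:185, Station 5:173, Station 6:26, Station 7:122 → nearest is Station 6
(-4, 5) — d² to each: Station 1:130, Station 2:10, Station 3:232, Station 4:160, Station 5:130, Station 6:241, Station 7:89 → nearest is Station 2
3 of the 7 points have Station 2 as nearest.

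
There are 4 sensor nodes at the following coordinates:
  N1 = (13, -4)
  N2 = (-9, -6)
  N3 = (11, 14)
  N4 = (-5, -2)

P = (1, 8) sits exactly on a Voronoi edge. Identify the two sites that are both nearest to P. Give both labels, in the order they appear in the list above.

Squared distances from P to each site:
|PN1|² = (1−13)² + (8−(-4))² = 144 + 144 = 288
|PN2|² = (1−(-9))² + (8−(-6))² = 100 + 196 = 296
|PN3|² = (1−11)² + (8−14)² = 100 + 36 = 136
|PN4|² = (1−(-5))² + (8−(-2))² = 36 + 100 = 136
P is equidistant from N3 and N4 (both at squared distance 136), and every other site is strictly farther — so P lies on the N3–N4 Voronoi edge.

N3 and N4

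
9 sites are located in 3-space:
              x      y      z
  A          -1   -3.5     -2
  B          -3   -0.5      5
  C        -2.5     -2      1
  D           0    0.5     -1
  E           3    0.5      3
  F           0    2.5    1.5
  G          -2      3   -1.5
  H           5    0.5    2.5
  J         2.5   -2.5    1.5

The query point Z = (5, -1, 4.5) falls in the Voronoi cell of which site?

H

Since √ is increasing, it suffices to compare squared distances:
|ZA|² = (5−(-1))² + (-1−(-3.5))² + (4.5−(-2))² = 36 + 6.25 + 42.25 = 84.5
|ZB|² = (5−(-3))² + (-1−(-0.5))² + (4.5−5)² = 64 + 0.25 + 0.25 = 64.5
|ZC|² = (5−(-2.5))² + (-1−(-2))² + (4.5−1)² = 56.25 + 1 + 12.25 = 69.5
|ZD|² = (5−0)² + (-1−0.5)² + (4.5−(-1))² = 25 + 2.25 + 30.25 = 57.5
|ZE|² = (5−3)² + (-1−0.5)² + (4.5−3)² = 4 + 2.25 + 2.25 = 8.5
|ZF|² = (5−0)² + (-1−2.5)² + (4.5−1.5)² = 25 + 12.25 + 9 = 46.25
|ZG|² = (5−(-2))² + (-1−3)² + (4.5−(-1.5))² = 49 + 16 + 36 = 101
|ZH|² = (5−5)² + (-1−0.5)² + (4.5−2.5)² = 0 + 2.25 + 4 = 6.25
|ZJ|² = (5−2.5)² + (-1−(-2.5))² + (4.5−1.5)² = 6.25 + 2.25 + 9 = 17.5
The smallest is to H, so Z lies in the Voronoi region of H.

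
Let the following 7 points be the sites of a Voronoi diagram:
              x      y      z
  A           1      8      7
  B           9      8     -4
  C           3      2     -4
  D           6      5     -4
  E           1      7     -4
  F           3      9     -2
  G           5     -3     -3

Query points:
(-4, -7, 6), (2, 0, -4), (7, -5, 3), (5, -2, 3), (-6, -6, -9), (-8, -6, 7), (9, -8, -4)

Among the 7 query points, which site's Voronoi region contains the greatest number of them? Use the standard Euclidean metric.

(-4, -7, 6) — d² to each: A:251, B:494, C:230, D:344, E:321, F:369, G:178 → nearest is G
(2, 0, -4) — d² to each: A:186, B:113, C:5, D:41, E:50, F:86, G:19 → nearest is C
(7, -5, 3) — d² to each: A:221, B:222, C:114, D:150, E:229, F:237, G:44 → nearest is G
(5, -2, 3) — d² to each: A:132, B:165, C:69, D:99, E:146, F:150, G:37 → nearest is G
(-6, -6, -9) — d² to each: A:501, B:446, C:170, D:290, E:243, F:355, G:166 → nearest is G
(-8, -6, 7) — d² to each: A:277, B:606, C:306, D:438, E:371, F:427, G:278 → nearest is A
(9, -8, -4) — d² to each: A:441, B:256, C:136, D:178, E:289, F:329, G:42 → nearest is G
Tally — A:1, C:1, G:5. G captures the most (5).

G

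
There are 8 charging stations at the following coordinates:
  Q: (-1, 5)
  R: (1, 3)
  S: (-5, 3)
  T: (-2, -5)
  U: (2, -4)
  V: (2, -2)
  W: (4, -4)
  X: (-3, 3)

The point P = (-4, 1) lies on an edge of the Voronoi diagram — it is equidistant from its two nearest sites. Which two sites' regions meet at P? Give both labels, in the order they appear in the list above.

S and X

Squared distances from P to each site:
|PQ|² = (-4−(-1))² + (1−5)² = 9 + 16 = 25
|PR|² = (-4−1)² + (1−3)² = 25 + 4 = 29
|PS|² = (-4−(-5))² + (1−3)² = 1 + 4 = 5
|PT|² = (-4−(-2))² + (1−(-5))² = 4 + 36 = 40
|PU|² = (-4−2)² + (1−(-4))² = 36 + 25 = 61
|PV|² = (-4−2)² + (1−(-2))² = 36 + 9 = 45
|PW|² = (-4−4)² + (1−(-4))² = 64 + 25 = 89
|PX|² = (-4−(-3))² + (1−3)² = 1 + 4 = 5
P is equidistant from S and X (both at squared distance 5), and every other site is strictly farther — so P lies on the S–X Voronoi edge.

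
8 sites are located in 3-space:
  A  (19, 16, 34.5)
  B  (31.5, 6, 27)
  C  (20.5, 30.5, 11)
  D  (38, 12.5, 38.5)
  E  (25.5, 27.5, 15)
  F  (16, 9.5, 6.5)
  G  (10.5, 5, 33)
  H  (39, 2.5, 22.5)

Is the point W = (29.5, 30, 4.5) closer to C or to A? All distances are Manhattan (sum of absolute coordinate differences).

d(W,C) = |29.5−20.5| + |30−30.5| + |4.5−11| = 9 + 0.5 + 6.5 = 16
d(W,A) = |29.5−19| + |30−16| + |4.5−34.5| = 10.5 + 14 + 30 = 54.5
16 < 54.5, so C is closer.

C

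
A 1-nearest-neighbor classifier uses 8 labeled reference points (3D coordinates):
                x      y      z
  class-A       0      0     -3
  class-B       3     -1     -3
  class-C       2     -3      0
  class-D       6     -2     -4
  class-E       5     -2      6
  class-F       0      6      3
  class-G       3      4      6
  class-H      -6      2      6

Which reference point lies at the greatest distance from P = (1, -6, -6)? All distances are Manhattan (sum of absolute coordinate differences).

d(P, class-A) = |1−0| + |-6−0| + |-6−(-3)| = 1 + 6 + 3 = 10
d(P, class-B) = |1−3| + |-6−(-1)| + |-6−(-3)| = 2 + 5 + 3 = 10
d(P, class-C) = |1−2| + |-6−(-3)| + |-6−0| = 1 + 3 + 6 = 10
d(P, class-D) = |1−6| + |-6−(-2)| + |-6−(-4)| = 5 + 4 + 2 = 11
d(P, class-E) = |1−5| + |-6−(-2)| + |-6−6| = 4 + 4 + 12 = 20
d(P, class-F) = |1−0| + |-6−6| + |-6−3| = 1 + 12 + 9 = 22
d(P, class-G) = |1−3| + |-6−4| + |-6−6| = 2 + 10 + 12 = 24
d(P, class-H) = |1−(-6)| + |-6−2| + |-6−6| = 7 + 8 + 12 = 27
The largest is to class-H.

class-H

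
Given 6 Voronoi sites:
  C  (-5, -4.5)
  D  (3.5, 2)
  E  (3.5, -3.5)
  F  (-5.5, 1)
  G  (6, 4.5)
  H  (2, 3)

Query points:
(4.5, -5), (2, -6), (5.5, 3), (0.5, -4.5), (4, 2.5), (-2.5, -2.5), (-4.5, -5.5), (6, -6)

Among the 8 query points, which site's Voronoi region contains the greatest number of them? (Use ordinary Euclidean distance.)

(4.5, -5) — d² to each: C:90.5, D:50, E:3.25, F:136, G:92.5, H:70.25 → nearest is E
(2, -6) — d² to each: C:51.25, D:66.25, E:8.5, F:105.25, G:126.25, H:81 → nearest is E
(5.5, 3) — d² to each: C:166.5, D:5, E:46.25, F:125, G:2.5, H:12.25 → nearest is G
(0.5, -4.5) — d² to each: C:30.25, D:51.25, E:10, F:66.25, G:111.25, H:58.5 → nearest is E
(4, 2.5) — d² to each: C:130, D:0.5, E:36.25, F:92.5, G:8, H:4.25 → nearest is D
(-2.5, -2.5) — d² to each: C:10.25, D:56.25, E:37, F:21.25, G:121.25, H:50.5 → nearest is C
(-4.5, -5.5) — d² to each: C:1.25, D:120.25, E:68, F:43.25, G:210.25, H:114.5 → nearest is C
(6, -6) — d² to each: C:123.25, D:70.25, E:12.5, F:181.25, G:110.25, H:97 → nearest is E
Tally — C:2, D:1, E:4, G:1. E captures the most (4).

E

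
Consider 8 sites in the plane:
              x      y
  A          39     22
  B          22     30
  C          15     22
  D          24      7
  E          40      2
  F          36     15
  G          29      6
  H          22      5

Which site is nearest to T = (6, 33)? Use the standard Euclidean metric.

C

Squared Euclidean distances:
|TA|² = 1089 + 121 = 1210
|TB|² = 256 + 9 = 265
|TC|² = 81 + 121 = 202
|TD|² = 324 + 676 = 1000
|TE|² = 1156 + 961 = 2117
|TF|² = 900 + 324 = 1224
|TG|² = 529 + 729 = 1258
|TH|² = 256 + 784 = 1040
Minimum is at C.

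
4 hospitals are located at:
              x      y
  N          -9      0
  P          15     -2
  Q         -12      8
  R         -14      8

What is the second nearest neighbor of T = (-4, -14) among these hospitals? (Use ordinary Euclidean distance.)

P

Compare squared distances (the ordering matches that of the actual distances):
|TN|² = (-4−(-9))² + (-14−0)² = 25 + 196 = 221
|TP|² = (-4−15)² + (-14−(-2))² = 361 + 144 = 505
|TQ|² = (-4−(-12))² + (-14−8)² = 64 + 484 = 548
|TR|² = (-4−(-14))² + (-14−8)² = 100 + 484 = 584
Sorted ascending: N, P, Q, … — the second-nearest is P.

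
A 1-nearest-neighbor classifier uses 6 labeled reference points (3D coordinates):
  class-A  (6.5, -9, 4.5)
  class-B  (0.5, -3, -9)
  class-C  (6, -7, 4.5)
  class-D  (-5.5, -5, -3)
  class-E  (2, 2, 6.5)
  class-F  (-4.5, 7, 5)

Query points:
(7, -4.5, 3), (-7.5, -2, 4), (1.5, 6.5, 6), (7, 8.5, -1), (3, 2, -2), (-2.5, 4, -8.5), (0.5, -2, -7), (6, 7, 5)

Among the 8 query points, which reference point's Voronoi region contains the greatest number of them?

class-E

(7, -4.5, 3) — d² to each: class-A:22.75, class-B:188.5, class-C:9.5, class-D:192.5, class-E:79.5, class-F:268.5 → nearest is class-C
(-7.5, -2, 4) — d² to each: class-A:245.25, class-B:234, class-C:207.5, class-D:62, class-E:112.5, class-F:91 → nearest is class-D
(1.5, 6.5, 6) — d² to each: class-A:267.5, class-B:316.25, class-C:204.75, class-D:262.25, class-E:20.75, class-F:37.25 → nearest is class-E
(7, 8.5, -1) — d² to each: class-A:336.75, class-B:238.5, class-C:271.5, class-D:342.5, class-E:123.5, class-F:170.5 → nearest is class-E
(3, 2, -2) — d² to each: class-A:175.5, class-B:80.25, class-C:132.25, class-D:122.25, class-E:73.25, class-F:130.25 → nearest is class-E
(-2.5, 4, -8.5) — d² to each: class-A:419, class-B:58.25, class-C:362.25, class-D:120.25, class-E:249.25, class-F:195.25 → nearest is class-B
(0.5, -2, -7) — d² to each: class-A:217.25, class-B:5, class-C:187.5, class-D:61, class-E:200.5, class-F:250 → nearest is class-B
(6, 7, 5) — d² to each: class-A:256.5, class-B:326.25, class-C:196.25, class-D:340.25, class-E:43.25, class-F:110.25 → nearest is class-E
Tally — class-B:2, class-C:1, class-D:1, class-E:4. class-E captures the most (4).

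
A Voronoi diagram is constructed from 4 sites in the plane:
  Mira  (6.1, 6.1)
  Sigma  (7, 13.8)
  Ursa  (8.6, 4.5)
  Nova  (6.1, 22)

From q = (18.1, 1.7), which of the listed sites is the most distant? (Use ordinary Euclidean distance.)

Since √ is increasing, it suffices to compare squared distances:
d²(q, Mira) = (18.1−6.1)² + (1.7−6.1)² = 144 + 19.36 = 163.36
d²(q, Sigma) = (18.1−7)² + (1.7−13.8)² = 123.21 + 146.41 = 269.62
d²(q, Ursa) = (18.1−8.6)² + (1.7−4.5)² = 90.25 + 7.84 = 98.09
d²(q, Nova) = (18.1−6.1)² + (1.7−22)² = 144 + 412.09 = 556.09
The largest is to Nova.

Nova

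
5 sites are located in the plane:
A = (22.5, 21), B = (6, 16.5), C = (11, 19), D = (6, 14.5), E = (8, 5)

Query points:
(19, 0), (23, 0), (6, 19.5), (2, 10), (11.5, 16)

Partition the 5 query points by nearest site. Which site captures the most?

(19, 0) — d² to each: A:453.25, B:441.25, C:425, D:379.25, E:146 → nearest is E
(23, 0) — d² to each: A:441.25, B:561.25, C:505, D:499.25, E:250 → nearest is E
(6, 19.5) — d² to each: A:274.5, B:9, C:25.25, D:25, E:214.25 → nearest is B
(2, 10) — d² to each: A:541.25, B:58.25, C:162, D:36.25, E:61 → nearest is D
(11.5, 16) — d² to each: A:146, B:30.5, C:9.25, D:32.5, E:133.25 → nearest is C
Tally — B:1, C:1, D:1, E:2. E captures the most (2).

E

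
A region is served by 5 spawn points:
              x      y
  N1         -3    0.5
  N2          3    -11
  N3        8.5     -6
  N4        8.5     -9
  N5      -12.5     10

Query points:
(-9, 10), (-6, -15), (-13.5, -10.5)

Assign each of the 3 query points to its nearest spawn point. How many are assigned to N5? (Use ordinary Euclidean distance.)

1

(-9, 10) — d² to each: N1:126.25, N2:585, N3:562.25, N4:667.25, N5:12.25 → nearest is N5
(-6, -15) — d² to each: N1:249.25, N2:97, N3:291.25, N4:246.25, N5:667.25 → nearest is N2
(-13.5, -10.5) — d² to each: N1:231.25, N2:272.5, N3:504.25, N4:486.25, N5:421.25 → nearest is N1
1 of the 3 points has N5 as nearest.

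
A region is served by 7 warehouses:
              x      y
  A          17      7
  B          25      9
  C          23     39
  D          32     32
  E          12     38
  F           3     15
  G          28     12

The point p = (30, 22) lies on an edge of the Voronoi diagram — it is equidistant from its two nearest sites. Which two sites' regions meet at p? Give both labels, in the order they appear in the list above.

Squared distances from p to each site:
|pA|² = (30−17)² + (22−7)² = 169 + 225 = 394
|pB|² = (30−25)² + (22−9)² = 25 + 169 = 194
|pC|² = (30−23)² + (22−39)² = 49 + 289 = 338
|pD|² = (30−32)² + (22−32)² = 4 + 100 = 104
|pE|² = (30−12)² + (22−38)² = 324 + 256 = 580
|pF|² = (30−3)² + (22−15)² = 729 + 49 = 778
|pG|² = (30−28)² + (22−12)² = 4 + 100 = 104
p is equidistant from D and G (both at squared distance 104), and every other site is strictly farther — so p lies on the D–G Voronoi edge.

D and G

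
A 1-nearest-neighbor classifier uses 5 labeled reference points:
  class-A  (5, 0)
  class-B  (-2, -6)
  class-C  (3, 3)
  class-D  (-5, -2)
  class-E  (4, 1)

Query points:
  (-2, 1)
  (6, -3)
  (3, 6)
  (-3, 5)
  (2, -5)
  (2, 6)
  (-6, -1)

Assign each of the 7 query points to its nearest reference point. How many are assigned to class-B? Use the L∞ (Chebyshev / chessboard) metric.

1

(-2, 1) — d to each: class-A:7, class-B:7, class-C:5, class-D:3, class-E:6 → nearest is class-D
(6, -3) — d to each: class-A:3, class-B:8, class-C:6, class-D:11, class-E:4 → nearest is class-A
(3, 6) — d to each: class-A:6, class-B:12, class-C:3, class-D:8, class-E:5 → nearest is class-C
(-3, 5) — d to each: class-A:8, class-B:11, class-C:6, class-D:7, class-E:7 → nearest is class-C
(2, -5) — d to each: class-A:5, class-B:4, class-C:8, class-D:7, class-E:6 → nearest is class-B
(2, 6) — d to each: class-A:6, class-B:12, class-C:3, class-D:8, class-E:5 → nearest is class-C
(-6, -1) — d to each: class-A:11, class-B:5, class-C:9, class-D:1, class-E:10 → nearest is class-D
1 of the 7 points has class-B as nearest.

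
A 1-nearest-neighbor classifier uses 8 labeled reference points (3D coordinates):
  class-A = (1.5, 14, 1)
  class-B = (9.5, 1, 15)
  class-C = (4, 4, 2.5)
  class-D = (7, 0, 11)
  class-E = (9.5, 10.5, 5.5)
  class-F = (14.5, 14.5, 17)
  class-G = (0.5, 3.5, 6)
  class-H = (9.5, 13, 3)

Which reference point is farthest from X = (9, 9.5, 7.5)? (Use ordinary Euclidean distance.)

class-F

Compare squared distances (the ordering matches that of the actual distances):
d²(X, class-A) = 56.25 + 20.25 + 42.25 = 118.75
d²(X, class-B) = 0.25 + 72.25 + 56.25 = 128.75
d²(X, class-C) = 25 + 30.25 + 25 = 80.25
d²(X, class-D) = 4 + 90.25 + 12.25 = 106.5
d²(X, class-E) = 0.25 + 1 + 4 = 5.25
d²(X, class-F) = 30.25 + 25 + 90.25 = 145.5
d²(X, class-G) = 72.25 + 36 + 2.25 = 110.5
d²(X, class-H) = 0.25 + 12.25 + 20.25 = 32.75
The largest is to class-F.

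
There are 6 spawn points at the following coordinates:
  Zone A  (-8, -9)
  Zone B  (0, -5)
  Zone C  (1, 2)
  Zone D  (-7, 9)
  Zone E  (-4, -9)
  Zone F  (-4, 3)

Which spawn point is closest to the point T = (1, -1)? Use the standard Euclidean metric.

Zone C

Since √ is increasing, it suffices to compare squared distances:
d²(T, Zone A) = (1−(-8))² + (-1−(-9))² = 81 + 64 = 145
d²(T, Zone B) = (1−0)² + (-1−(-5))² = 1 + 16 = 17
d²(T, Zone C) = (1−1)² + (-1−2)² = 0 + 9 = 9
d²(T, Zone D) = (1−(-7))² + (-1−9)² = 64 + 100 = 164
d²(T, Zone E) = (1−(-4))² + (-1−(-9))² = 25 + 64 = 89
d²(T, Zone F) = (1−(-4))² + (-1−3)² = 25 + 16 = 41
Zone C is nearest.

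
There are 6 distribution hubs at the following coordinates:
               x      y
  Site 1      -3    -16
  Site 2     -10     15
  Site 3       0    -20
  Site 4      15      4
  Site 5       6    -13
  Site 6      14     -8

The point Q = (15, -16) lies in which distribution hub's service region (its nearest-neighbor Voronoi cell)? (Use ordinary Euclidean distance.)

Site 6

Since √ is increasing, it suffices to compare squared distances:
d²(Q, Site 1) = (15−(-3))² + (-16−(-16))² = 324 + 0 = 324
d²(Q, Site 2) = (15−(-10))² + (-16−15)² = 625 + 961 = 1586
d²(Q, Site 3) = (15−0)² + (-16−(-20))² = 225 + 16 = 241
d²(Q, Site 4) = (15−15)² + (-16−4)² = 0 + 400 = 400
d²(Q, Site 5) = (15−6)² + (-16−(-13))² = 81 + 9 = 90
d²(Q, Site 6) = (15−14)² + (-16−(-8))² = 1 + 64 = 65
Minimum is at Site 6.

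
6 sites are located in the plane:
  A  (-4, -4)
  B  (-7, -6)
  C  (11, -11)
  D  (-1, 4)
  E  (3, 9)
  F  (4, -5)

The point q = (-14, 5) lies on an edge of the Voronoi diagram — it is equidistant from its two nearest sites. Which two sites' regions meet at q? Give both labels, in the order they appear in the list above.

B and D

Squared distances from q to each site:
|qA|² = (-14−(-4))² + (5−(-4))² = 100 + 81 = 181
|qB|² = (-14−(-7))² + (5−(-6))² = 49 + 121 = 170
|qC|² = (-14−11)² + (5−(-11))² = 625 + 256 = 881
|qD|² = (-14−(-1))² + (5−4)² = 169 + 1 = 170
|qE|² = (-14−3)² + (5−9)² = 289 + 16 = 305
|qF|² = (-14−4)² + (5−(-5))² = 324 + 100 = 424
q is equidistant from B and D (both at squared distance 170), and every other site is strictly farther — so q lies on the B–D Voronoi edge.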